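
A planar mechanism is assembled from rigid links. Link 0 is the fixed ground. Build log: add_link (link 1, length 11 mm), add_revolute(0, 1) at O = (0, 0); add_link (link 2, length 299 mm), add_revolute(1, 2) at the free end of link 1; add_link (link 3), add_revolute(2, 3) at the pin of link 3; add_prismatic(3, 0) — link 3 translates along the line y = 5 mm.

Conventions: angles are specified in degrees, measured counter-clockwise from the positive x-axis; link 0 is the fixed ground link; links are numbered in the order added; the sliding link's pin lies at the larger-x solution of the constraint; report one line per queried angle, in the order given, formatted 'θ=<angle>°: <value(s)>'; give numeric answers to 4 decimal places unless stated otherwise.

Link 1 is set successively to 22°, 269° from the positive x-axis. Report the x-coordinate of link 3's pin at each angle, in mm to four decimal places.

geometry: r = 11 mm, L = 299 mm, e = 5 mm
θ=22°: crank pin P = (r cos θ, r sin θ) = (10.199022, 4.120673)
θ=22°: h = r sin θ − e = 4.120673 − 5 = -0.879327
θ=22°: x = r cos θ + √(L² − h²) = 10.199022 + 298.998707 = 309.197729
θ=269°: crank pin P = (r cos θ, r sin θ) = (-0.191976, -10.998325)
θ=269°: h = r sin θ − e = -10.998325 − 5 = -15.998325
θ=269°: x = r cos θ + √(L² − h²) = -0.191976 + 298.571689 = 298.379713

θ=22°: 309.1977
θ=269°: 298.3797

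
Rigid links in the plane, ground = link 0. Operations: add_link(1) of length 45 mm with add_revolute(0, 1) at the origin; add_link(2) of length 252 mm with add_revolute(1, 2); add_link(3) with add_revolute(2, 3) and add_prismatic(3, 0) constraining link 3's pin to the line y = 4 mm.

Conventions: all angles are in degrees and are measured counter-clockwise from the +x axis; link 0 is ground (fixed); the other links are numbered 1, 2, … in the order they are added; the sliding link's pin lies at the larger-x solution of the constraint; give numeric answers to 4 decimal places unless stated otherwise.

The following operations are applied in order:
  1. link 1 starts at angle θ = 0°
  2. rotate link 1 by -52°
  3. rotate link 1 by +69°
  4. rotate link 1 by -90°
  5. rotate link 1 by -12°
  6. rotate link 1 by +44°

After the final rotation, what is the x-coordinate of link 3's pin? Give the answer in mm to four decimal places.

geometry: r = 45 mm, L = 252 mm, e = 4 mm; θ starts at 0°
rotate link 1 by -52°: θ ← 0° -52° = -52°
rotate link 1 by +69°: θ ← -52° +69° = 17°
rotate link 1 by -90°: θ ← 17° -90° = -73°
rotate link 1 by -12°: θ ← -73° -12° = -85°
rotate link 1 by +44°: θ ← -85° +44° = -41°
crank pin P = (r cos θ, r sin θ) = (33.961931, -29.522656)
h = r sin θ − e = -29.522656 − 4 = -33.522656
x = r cos θ + √(L² − h²) = 33.961931 + 249.760348 = 283.722279

283.7223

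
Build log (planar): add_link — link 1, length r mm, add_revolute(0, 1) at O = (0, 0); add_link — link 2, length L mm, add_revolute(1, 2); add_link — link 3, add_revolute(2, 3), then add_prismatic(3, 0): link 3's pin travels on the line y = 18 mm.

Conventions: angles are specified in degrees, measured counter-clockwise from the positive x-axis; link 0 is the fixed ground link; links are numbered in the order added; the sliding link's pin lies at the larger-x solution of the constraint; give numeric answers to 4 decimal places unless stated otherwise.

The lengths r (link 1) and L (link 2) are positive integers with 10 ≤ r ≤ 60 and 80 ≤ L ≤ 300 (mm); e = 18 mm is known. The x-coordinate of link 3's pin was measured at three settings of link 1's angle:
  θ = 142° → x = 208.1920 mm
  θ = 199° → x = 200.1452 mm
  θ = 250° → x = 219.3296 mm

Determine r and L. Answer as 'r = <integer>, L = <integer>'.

constraint per measurement: (x − r cos θ)² + (r sin θ − e)² = L²
subtracting the θ₁ and θ₂ equations cancels the r² and L² terms:
r = (x₁² − x₂²) / (2[(x₁cos θ₁ + e sin θ₁) − (x₂cos θ₂ + e sin θ₂)]) = 39.0001 → r = 39
L² = (x₁ − r cos θ₁)² + (r sin θ₁ − e)² = 57121.0079 → L = 239.0000 → L = 239
check at θ₃=250°: x = 219.3296 (printed 219.3296) ✓

r = 39, L = 239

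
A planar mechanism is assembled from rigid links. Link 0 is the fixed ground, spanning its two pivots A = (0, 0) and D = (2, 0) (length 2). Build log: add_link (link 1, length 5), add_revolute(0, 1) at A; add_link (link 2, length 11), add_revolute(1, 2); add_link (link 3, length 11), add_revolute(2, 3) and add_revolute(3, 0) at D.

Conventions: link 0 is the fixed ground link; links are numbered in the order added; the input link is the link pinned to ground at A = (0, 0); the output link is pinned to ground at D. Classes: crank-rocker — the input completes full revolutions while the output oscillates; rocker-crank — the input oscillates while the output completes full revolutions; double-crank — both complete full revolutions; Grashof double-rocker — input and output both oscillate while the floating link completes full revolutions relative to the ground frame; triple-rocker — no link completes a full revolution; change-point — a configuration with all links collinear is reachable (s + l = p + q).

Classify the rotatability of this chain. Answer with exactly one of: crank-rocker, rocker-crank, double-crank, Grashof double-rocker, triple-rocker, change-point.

lengths: ground=2, input=5, coupler=11, output=11
sorted: s=2 (shortest), l=11 (longest), p+q=16
s + l = 13 vs p + q = 16
s + l < p + q (Grashof) with shortest = ground link → double-crank

double-crank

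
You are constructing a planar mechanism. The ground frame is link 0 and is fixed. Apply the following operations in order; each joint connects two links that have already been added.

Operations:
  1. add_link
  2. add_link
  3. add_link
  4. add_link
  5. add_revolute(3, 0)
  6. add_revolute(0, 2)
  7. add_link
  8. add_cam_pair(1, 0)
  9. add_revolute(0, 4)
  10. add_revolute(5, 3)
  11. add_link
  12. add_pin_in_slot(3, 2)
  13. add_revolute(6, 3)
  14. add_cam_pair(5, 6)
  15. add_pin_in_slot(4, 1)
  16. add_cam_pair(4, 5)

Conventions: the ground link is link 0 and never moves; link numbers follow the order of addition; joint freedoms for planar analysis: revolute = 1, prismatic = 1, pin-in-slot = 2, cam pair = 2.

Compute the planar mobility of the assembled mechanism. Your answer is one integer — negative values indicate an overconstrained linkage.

(L,J1,J2)=(1,0,0); link0 fixed
link1: (2,0,0)
link2: (3,0,0)
link3: (4,0,0)
link4: (5,0,0)
R 3-0 [J1]: (5,1,0)
R 0-2 [J1]: (5,2,0)
link5: (6,2,0)
C 1-0 [J2]: (6,2,1)
R 0-4 [J1]: (6,3,1)
R 5-3 [J1]: (6,4,1)
link6: (7,4,1)
PS 3-2 [J2]: (7,4,2)
R 6-3 [J1]: (7,5,2)
C 5-6 [J2]: (7,5,3)
PS 4-1 [J2]: (7,5,4)
C 4-5 [J2]: (7,5,5)
Grübler: 3·6 − 2·5 − 5 = 3

M = 3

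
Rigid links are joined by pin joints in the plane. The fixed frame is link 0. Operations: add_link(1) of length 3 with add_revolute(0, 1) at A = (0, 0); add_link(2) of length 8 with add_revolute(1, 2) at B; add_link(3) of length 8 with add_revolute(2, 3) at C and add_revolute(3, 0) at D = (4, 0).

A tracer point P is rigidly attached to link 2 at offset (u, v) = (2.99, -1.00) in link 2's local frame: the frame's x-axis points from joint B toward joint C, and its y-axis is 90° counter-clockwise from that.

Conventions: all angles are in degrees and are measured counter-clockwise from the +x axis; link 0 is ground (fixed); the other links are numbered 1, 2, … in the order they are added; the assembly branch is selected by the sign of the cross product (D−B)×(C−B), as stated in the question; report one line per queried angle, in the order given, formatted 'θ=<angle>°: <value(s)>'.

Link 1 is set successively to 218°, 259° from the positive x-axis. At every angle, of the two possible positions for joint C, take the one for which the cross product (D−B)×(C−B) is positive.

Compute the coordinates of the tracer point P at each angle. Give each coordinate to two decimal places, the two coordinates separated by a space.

A=(0,0), D=(4.00,0)
θ=218°: B = A + 3.00·(cos218°, sin218°) = (-2.3640, -1.8470)
θ=218°: |BD| = 6.6266
θ=218°: circle(B,8.00) ∩ circle(D,8.00): a=3.3133, h=7.2816
θ=218°:   candidates: C₊=(-1.2116,6.0696) cross=48.253; C₋=(2.8475,-7.9166) cross=-48.253
θ=218°:   branch + wants cross > 0 → take C=(-1.2116,6.0696) (cross=48.253)
θ=218°: ex = (C−B)/|BC| = (0.1441,0.9896); ey = (-0.9896,0.1441)
θ=218°: P = B + 2.99·ex + -1.00·ey = (-0.9437,0.9678)
θ=259°: B = A + 3.00·(cos259°, sin259°) = (-0.5724, -2.9449)
θ=259°: |BD| = 5.4387
θ=259°: circle(B,8.00) ∩ circle(D,8.00): a=2.7193, h=7.5236
θ=259°:   candidates: C₊=(-2.3600,4.8528) cross=40.919; C₋=(5.7876,-7.7977) cross=-40.919
θ=259°:   branch + wants cross > 0 → take C=(-2.3600,4.8528) (cross=40.919)
θ=259°: ex = (C−B)/|BC| = (-0.2234,0.9747); ey = (-0.9747,-0.2234)
θ=259°: P = B + 2.99·ex + -1.00·ey = (-0.2658,0.1930)

θ=218°: -0.94 0.97
θ=259°: -0.27 0.19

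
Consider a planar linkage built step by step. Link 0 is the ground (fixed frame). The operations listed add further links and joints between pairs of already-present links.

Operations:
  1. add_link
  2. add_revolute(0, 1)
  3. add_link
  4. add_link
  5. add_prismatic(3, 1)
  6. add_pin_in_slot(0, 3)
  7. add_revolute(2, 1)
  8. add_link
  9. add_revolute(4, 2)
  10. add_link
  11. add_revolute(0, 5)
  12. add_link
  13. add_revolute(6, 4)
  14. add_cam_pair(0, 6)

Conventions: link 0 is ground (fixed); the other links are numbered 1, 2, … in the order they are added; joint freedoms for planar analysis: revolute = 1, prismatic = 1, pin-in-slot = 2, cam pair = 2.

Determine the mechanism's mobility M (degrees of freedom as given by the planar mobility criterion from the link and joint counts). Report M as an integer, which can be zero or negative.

(L,J1,J2)=(1,0,0); link0 fixed
link1: (2,0,0)
R 0-1 [J1]: (2,1,0)
link2: (3,1,0)
link3: (4,1,0)
P 3-1 [J1]: (4,2,0)
PS 0-3 [J2]: (4,2,1)
R 2-1 [J1]: (4,3,1)
link4: (5,3,1)
R 4-2 [J1]: (5,4,1)
link5: (6,4,1)
R 0-5 [J1]: (6,5,1)
link6: (7,5,1)
R 6-4 [J1]: (7,6,1)
C 0-6 [J2]: (7,6,2)
Grübler: 3·6 − 2·6 − 2 = 4

M = 4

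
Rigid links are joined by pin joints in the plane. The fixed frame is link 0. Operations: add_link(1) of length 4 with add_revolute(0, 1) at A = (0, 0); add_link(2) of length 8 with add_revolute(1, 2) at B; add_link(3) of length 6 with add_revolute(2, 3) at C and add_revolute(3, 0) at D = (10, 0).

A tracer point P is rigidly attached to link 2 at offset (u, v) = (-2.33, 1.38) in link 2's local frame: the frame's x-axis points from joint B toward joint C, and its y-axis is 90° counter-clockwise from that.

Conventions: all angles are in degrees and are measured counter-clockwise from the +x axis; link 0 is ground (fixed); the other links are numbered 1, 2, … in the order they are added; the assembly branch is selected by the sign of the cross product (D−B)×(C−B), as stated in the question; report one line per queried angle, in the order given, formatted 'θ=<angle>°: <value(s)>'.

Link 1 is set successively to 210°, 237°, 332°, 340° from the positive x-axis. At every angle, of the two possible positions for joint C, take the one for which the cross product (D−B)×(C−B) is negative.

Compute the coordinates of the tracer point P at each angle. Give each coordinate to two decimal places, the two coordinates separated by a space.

A=(0,0), D=(10.00,0)
θ=210°: B = A + 4.00·(cos210°, sin210°) = (-3.4641, -2.0000)
θ=210°: |BD| = 13.6118
θ=210°: circle(B,8.00) ∩ circle(D,6.00): a=7.8344, h=1.6191
θ=210°:   candidates: C₊=(4.0474,0.7527) cross=22.040; C₋=(4.5232,-2.4505) cross=-22.040
θ=210°:   branch - wants cross < 0 → take C=(4.5232,-2.4505) (cross=-22.040)
θ=210°: ex = (C−B)/|BC| = (0.9984,-0.0563); ey = (0.0563,0.9984)
θ=210°: P = B + -2.33·ex + 1.38·ey = (-5.7127,-0.4910)
θ=237°: B = A + 4.00·(cos237°, sin237°) = (-2.1786, -3.3547)
θ=237°: |BD| = 12.6321
θ=237°: circle(B,8.00) ∩ circle(D,6.00): a=7.4244, h=2.9798
θ=237°:   candidates: C₊=(4.1879,1.4897) cross=37.641; C₋=(5.7705,-4.2558) cross=-37.641
θ=237°:   branch - wants cross < 0 → take C=(5.7705,-4.2558) (cross=-37.641)
θ=237°: ex = (C−B)/|BC| = (0.9936,-0.1126); ey = (0.1126,0.9936)
θ=237°: P = B + -2.33·ex + 1.38·ey = (-4.3383,-1.7210)
θ=332°: B = A + 4.00·(cos332°, sin332°) = (3.5318, -1.8779)
θ=332°: |BD| = 6.7353
θ=332°: circle(B,8.00) ∩ circle(D,6.00): a=5.4462, h=5.8599
θ=332°:   candidates: C₊=(7.1283,5.2681) cross=39.468; C₋=(10.3959,-5.9869) cross=-39.468
θ=332°:   branch - wants cross < 0 → take C=(10.3959,-5.9869) (cross=-39.468)
θ=332°: ex = (C−B)/|BC| = (0.8580,-0.5136); ey = (0.5136,0.8580)
θ=332°: P = B + -2.33·ex + 1.38·ey = (2.2414,0.5029)
θ=340°: B = A + 4.00·(cos340°, sin340°) = (3.7588, -1.3681)
θ=340°: |BD| = 6.3894
θ=340°: circle(B,8.00) ∩ circle(D,6.00): a=5.3858, h=5.9155
θ=340°:   candidates: C₊=(7.7531,5.5634) cross=37.796; C₋=(10.2863,-5.9932) cross=-37.796
θ=340°:   branch - wants cross < 0 → take C=(10.2863,-5.9932) (cross=-37.796)
θ=340°: ex = (C−B)/|BC| = (0.8159,-0.5781); ey = (0.5781,0.8159)
θ=340°: P = B + -2.33·ex + 1.38·ey = (2.6555,1.1050)

θ=210°: -5.71 -0.49
θ=237°: -4.34 -1.72
θ=332°: 2.24 0.50
θ=340°: 2.66 1.10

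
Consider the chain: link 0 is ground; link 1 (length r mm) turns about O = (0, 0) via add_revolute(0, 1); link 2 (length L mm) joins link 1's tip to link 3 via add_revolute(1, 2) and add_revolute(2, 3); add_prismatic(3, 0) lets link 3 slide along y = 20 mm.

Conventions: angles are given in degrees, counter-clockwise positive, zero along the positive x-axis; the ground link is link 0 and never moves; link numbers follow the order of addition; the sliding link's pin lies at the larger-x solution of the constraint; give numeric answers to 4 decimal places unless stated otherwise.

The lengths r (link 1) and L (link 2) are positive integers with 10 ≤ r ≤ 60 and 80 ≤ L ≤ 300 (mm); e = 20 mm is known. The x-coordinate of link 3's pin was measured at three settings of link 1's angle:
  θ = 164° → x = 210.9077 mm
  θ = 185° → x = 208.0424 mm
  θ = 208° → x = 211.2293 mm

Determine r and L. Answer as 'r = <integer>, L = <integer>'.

constraint per measurement: (x − r cos θ)² + (r sin θ − e)² = L²
subtracting the θ₁ and θ₂ equations cancels the r² and L² terms:
r = (x₁² − x₂²) / (2[(x₁cos θ₁ + e sin θ₁) − (x₂cos θ₂ + e sin θ₂)]) = 50.9987 → r = 51
L² = (x₁ − r cos θ₁)² + (r sin θ₁ − e)² = 67599.9820 → L = 260.0000 → L = 260
check at θ₃=208°: x = 211.2293 (printed 211.2293) ✓

r = 51, L = 260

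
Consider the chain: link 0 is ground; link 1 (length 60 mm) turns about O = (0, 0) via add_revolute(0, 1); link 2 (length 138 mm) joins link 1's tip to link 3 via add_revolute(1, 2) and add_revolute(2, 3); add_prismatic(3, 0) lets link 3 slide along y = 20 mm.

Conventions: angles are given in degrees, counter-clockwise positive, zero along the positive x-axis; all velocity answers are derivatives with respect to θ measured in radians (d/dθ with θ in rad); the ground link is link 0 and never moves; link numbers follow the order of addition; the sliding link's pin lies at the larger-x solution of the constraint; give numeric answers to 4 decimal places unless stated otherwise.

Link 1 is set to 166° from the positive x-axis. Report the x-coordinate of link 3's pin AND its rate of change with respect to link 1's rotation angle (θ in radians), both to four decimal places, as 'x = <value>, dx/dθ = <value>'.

geometry: r = 60 mm, L = 138 mm, e = 20 mm
crank pin P = (r cos θ, r sin θ) = (-58.217744, 14.515314)
h = r sin θ − e = 14.515314 − 20 = -5.484686
x = r cos θ + √(L² − h²) = -58.217744 + 137.890965 = 79.673221
dx/dθ = −r sin θ − h·r cos θ/√(L² − h²) (θ in radians; h = -5.484686) = -16.830955

x = 79.6732, dx/dθ = -16.8310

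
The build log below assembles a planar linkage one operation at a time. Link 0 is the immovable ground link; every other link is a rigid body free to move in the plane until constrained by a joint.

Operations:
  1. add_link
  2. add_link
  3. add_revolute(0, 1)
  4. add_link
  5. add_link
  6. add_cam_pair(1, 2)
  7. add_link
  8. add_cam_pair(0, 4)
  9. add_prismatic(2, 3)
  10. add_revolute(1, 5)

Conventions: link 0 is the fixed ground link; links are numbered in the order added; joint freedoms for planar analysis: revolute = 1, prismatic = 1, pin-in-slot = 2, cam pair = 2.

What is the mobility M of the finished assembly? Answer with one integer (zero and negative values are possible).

link 0 = ground. State L|J1|J2 = 1|0|0
+link1  2|0|0
+link2  3|0|0
R(0,1) f=1→J1  3|1|0
+link3  4|1|0
+link4  5|1|0
C(1,2) f=2→J2  5|1|1
+link5  6|1|1
C(0,4) f=2→J2  6|1|2
P(2,3) f=1→J1  6|2|2
R(1,5) f=1→J1  6|3|2
M = 3(6−1)−2·3−2 = 15−6−2 = 7

M = 7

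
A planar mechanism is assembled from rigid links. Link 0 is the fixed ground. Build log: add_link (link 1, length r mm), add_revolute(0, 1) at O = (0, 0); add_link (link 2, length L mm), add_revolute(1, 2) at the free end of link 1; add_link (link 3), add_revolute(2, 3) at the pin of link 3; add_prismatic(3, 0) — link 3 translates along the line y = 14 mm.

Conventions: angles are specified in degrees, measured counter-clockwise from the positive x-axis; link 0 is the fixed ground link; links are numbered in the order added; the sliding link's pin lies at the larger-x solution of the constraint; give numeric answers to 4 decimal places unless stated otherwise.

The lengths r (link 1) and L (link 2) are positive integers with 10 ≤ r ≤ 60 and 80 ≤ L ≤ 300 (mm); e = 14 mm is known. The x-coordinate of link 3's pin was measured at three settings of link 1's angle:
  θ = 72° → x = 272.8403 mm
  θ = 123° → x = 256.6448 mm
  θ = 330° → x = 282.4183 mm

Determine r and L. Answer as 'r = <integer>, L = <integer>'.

constraint per measurement: (x − r cos θ)² + (r sin θ − e)² = L²
subtracting the θ₁ and θ₂ equations cancels the r² and L² terms:
r = (x₁² − x₂²) / (2[(x₁cos θ₁ + e sin θ₁) − (x₂cos θ₂ + e sin θ₂)]) = 19.0001 → r = 19
L² = (x₁ − r cos θ₁)² + (r sin θ₁ − e)² = 71289.0002 → L = 267.0000 → L = 267
check at θ₃=330°: x = 282.4183 (printed 282.4183) ✓

r = 19, L = 267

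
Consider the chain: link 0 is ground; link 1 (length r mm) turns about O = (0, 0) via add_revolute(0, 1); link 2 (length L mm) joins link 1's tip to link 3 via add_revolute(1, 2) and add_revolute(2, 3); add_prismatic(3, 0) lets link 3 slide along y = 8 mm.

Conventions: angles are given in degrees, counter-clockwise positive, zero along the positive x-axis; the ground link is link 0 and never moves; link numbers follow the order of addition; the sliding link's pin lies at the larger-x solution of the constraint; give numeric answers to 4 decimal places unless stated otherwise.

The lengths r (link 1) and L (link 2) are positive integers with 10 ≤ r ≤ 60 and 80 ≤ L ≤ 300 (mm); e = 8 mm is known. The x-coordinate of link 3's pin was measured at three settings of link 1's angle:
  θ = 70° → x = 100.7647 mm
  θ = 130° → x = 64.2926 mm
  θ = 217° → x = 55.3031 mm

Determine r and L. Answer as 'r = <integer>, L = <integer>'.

constraint per measurement: (x − r cos θ)² + (r sin θ − e)² = L²
subtracting the θ₁ and θ₂ equations cancels the r² and L² terms:
r = (x₁² − x₂²) / (2[(x₁cos θ₁ + e sin θ₁) − (x₂cos θ₂ + e sin θ₂)]) = 39.0000 → r = 39
L² = (x₁ − r cos θ₁)² + (r sin θ₁ − e)² = 8463.9991 → L = 92.0000 → L = 92
check at θ₃=217°: x = 55.3031 (printed 55.3031) ✓

r = 39, L = 92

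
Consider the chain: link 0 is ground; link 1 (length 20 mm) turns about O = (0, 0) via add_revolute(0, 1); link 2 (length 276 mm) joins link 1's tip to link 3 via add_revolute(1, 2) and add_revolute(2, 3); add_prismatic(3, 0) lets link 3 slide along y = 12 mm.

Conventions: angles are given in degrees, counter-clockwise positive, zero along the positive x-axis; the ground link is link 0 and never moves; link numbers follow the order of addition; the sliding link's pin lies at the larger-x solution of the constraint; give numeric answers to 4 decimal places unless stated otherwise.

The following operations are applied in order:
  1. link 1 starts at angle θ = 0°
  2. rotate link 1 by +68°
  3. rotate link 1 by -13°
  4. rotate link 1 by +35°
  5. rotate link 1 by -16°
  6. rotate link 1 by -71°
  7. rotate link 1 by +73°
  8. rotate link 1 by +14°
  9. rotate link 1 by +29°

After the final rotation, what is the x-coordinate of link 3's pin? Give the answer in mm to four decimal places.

geometry: r = 20 mm, L = 276 mm, e = 12 mm; θ starts at 0°
rotate link 1 by +68°: θ ← 0° +68° = 68°
rotate link 1 by -13°: θ ← 68° -13° = 55°
rotate link 1 by +35°: θ ← 55° +35° = 90°
rotate link 1 by -16°: θ ← 90° -16° = 74°
rotate link 1 by -71°: θ ← 74° -71° = 3°
rotate link 1 by +73°: θ ← 3° +73° = 76°
rotate link 1 by +14°: θ ← 76° +14° = 90°
rotate link 1 by +29°: θ ← 90° +29° = 119°
crank pin P = (r cos θ, r sin θ) = (-9.696192, 17.492394)
h = r sin θ − e = 17.492394 − 12 = 5.492394
x = r cos θ + √(L² − h²) = -9.696192 + 275.945345 = 266.249153

266.2492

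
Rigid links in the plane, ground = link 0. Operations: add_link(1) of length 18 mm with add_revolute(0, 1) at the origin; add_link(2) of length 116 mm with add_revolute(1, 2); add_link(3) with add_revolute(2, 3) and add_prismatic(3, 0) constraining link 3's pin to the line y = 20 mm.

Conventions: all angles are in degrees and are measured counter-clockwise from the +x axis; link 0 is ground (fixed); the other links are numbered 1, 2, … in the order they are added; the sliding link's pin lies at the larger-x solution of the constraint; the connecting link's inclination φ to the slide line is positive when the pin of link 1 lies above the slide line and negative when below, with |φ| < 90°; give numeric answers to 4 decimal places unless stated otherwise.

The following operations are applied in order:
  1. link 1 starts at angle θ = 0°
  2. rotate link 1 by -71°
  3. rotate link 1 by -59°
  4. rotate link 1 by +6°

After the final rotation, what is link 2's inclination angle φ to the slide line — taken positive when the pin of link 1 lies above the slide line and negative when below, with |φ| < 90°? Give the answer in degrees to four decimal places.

geometry: r = 18 mm, L = 116 mm, e = 20 mm; θ starts at 0°
rotate link 1 by -71°: θ ← 0° -71° = -71°
rotate link 1 by -59°: θ ← -71° -59° = -130°
rotate link 1 by +6°: θ ← -130° +6° = -124°
h = r sin θ − e = -14.922676 − 20 = -34.922676
sin φ = h / L = -34.922676 / 116 = -0.30105755
φ = arcsin(-0.30105755) = -17.521133°

-17.5211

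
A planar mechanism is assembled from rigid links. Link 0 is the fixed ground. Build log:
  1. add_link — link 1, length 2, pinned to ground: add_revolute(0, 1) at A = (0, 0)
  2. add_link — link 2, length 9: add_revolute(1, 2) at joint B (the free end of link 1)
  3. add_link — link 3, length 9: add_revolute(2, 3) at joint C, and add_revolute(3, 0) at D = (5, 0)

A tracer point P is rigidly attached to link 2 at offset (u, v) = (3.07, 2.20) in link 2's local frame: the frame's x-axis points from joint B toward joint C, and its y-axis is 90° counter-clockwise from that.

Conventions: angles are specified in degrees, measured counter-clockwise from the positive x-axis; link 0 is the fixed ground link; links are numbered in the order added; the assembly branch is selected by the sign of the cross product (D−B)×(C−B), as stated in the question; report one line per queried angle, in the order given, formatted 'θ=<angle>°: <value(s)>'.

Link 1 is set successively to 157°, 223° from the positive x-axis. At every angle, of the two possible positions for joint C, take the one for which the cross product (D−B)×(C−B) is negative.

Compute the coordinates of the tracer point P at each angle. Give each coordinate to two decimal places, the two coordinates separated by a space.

A=(0,0), D=(5.00,0)
θ=157°: B = A + 2.00·(cos157°, sin157°) = (-1.8410, 0.7815)
θ=157°: |BD| = 6.8855
θ=157°: circle(B,9.00) ∩ circle(D,9.00): a=3.4427, h=8.3155
θ=157°:   candidates: C₊=(2.5233,8.6525) cross=57.256; C₋=(0.6357,-7.8710) cross=-57.256
θ=157°:   branch - wants cross < 0 → take C=(0.6357,-7.8710) (cross=-57.256)
θ=157°: ex = (C−B)/|BC| = (0.2752,-0.9614); ey = (0.9614,0.2752)
θ=157°: P = B + 3.07·ex + 2.20·ey = (1.1189,-1.5646)
θ=223°: B = A + 2.00·(cos223°, sin223°) = (-1.4627, -1.3640)
θ=223°: |BD| = 6.6051
θ=223°: circle(B,9.00) ∩ circle(D,9.00): a=3.3025, h=8.3722
θ=223°:   candidates: C₊=(0.0397,7.5097) cross=55.299; C₋=(3.4976,-8.8737) cross=-55.299
θ=223°:   branch - wants cross < 0 → take C=(3.4976,-8.8737) (cross=-55.299)
θ=223°: ex = (C−B)/|BC| = (0.5511,-0.8344); ey = (0.8344,0.5511)
θ=223°: P = B + 3.07·ex + 2.20·ey = (2.0650,-2.7131)

θ=157°: 1.12 -1.56
θ=223°: 2.07 -2.71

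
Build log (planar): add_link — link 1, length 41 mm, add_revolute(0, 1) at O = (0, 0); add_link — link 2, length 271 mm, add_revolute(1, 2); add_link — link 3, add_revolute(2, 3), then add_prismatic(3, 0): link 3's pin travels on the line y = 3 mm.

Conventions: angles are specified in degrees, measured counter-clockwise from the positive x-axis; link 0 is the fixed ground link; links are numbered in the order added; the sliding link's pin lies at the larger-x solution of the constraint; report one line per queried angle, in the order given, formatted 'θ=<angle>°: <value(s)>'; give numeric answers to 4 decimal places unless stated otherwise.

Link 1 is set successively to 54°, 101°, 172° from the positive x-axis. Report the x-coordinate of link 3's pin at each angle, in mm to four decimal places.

geometry: r = 41 mm, L = 271 mm, e = 3 mm
θ=54°: crank pin P = (r cos θ, r sin θ) = (24.099195, 33.169697)
θ=54°: h = r sin θ − e = 33.169697 − 3 = 30.169697
θ=54°: x = r cos θ + √(L² − h²) = 24.099195 + 269.315409 = 293.414604
θ=101°: crank pin P = (r cos θ, r sin θ) = (-7.823169, 40.246715)
θ=101°: h = r sin θ − e = 40.246715 − 3 = 37.246715
θ=101°: x = r cos θ + √(L² − h²) = -7.823169 + 268.428170 = 260.605001
θ=172°: crank pin P = (r cos θ, r sin θ) = (-40.600991, 5.706097)
θ=172°: h = r sin θ − e = 5.706097 − 3 = 2.706097
θ=172°: x = r cos θ + √(L² − h²) = -40.600991 + 270.986489 = 230.385498

θ=54°: 293.4146
θ=101°: 260.6050
θ=172°: 230.3855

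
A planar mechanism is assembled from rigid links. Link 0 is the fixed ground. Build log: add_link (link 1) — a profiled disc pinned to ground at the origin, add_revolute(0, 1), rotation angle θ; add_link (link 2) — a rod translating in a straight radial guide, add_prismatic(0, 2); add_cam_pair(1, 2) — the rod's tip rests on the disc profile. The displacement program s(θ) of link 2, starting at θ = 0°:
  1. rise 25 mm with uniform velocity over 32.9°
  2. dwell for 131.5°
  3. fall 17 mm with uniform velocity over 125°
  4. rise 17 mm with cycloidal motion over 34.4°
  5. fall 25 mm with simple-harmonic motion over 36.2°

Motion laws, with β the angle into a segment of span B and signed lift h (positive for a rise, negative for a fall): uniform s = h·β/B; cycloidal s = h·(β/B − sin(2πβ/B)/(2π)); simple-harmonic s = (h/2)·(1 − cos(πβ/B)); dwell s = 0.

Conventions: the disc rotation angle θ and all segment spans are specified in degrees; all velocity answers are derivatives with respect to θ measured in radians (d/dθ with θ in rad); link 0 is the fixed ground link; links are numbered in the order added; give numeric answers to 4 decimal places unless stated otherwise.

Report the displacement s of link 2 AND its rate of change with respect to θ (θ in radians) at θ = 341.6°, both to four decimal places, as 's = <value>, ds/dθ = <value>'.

seg 1 [0°–32.9°] uniform, h=25: full span → s += 25 → s = 25.0000
seg 2 [32.9°–164.4°] dwell: s stays 25.0000
seg 3 [164.4°–289.4°] uniform, h=-17: full span → s += -17 → s = 8.0000
seg 4 [289.4°–323.8°] cycloidal, h=17: full span → s += 17 → s = 25.0000
seg 5 [323.8°–360°] simple-harmonic, h=-25: θ=341.6° here. β=17.8, B=36.2. -25/2·(1 − cos(π·0.4917)) = -12.1746 → s = 12.8254
velocity in seg [323.8°–360°] (simple-harmonic), θ in radians: β = 17.8° = 0.3107 rad, B = 36.2° = 0.6318 rad; ds/dθ = (πh/(2B)) sin(πβ/B) = (π·(-25)/(2·0.6318)) sin(π·0.4917) = -62.133632 mm/rad

s = 12.8254, ds/dθ = -62.1336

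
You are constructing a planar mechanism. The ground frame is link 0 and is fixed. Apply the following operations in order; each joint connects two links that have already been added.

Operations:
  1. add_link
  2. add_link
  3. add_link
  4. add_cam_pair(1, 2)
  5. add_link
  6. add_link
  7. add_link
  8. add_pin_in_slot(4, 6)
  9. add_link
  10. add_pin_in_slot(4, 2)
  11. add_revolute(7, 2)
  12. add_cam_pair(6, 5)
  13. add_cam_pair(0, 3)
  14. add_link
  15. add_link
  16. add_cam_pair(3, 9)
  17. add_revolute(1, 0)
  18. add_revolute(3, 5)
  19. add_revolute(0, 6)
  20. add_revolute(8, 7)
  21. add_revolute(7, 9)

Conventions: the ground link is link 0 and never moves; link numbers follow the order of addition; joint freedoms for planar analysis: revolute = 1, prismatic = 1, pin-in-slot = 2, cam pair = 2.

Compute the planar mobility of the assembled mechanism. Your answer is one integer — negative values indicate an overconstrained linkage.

(L,J1,J2)=(1,0,0); link0 fixed
link1: (2,0,0)
link2: (3,0,0)
link3: (4,0,0)
C 1-2 [J2]: (4,0,1)
link4: (5,0,1)
link5: (6,0,1)
link6: (7,0,1)
PS 4-6 [J2]: (7,0,2)
link7: (8,0,2)
PS 4-2 [J2]: (8,0,3)
R 7-2 [J1]: (8,1,3)
C 6-5 [J2]: (8,1,4)
C 0-3 [J2]: (8,1,5)
link8: (9,1,5)
link9: (10,1,5)
C 3-9 [J2]: (10,1,6)
R 1-0 [J1]: (10,2,6)
R 3-5 [J1]: (10,3,6)
R 0-6 [J1]: (10,4,6)
R 8-7 [J1]: (10,5,6)
R 7-9 [J1]: (10,6,6)
Grübler: 3·9 − 2·6 − 6 = 9

M = 9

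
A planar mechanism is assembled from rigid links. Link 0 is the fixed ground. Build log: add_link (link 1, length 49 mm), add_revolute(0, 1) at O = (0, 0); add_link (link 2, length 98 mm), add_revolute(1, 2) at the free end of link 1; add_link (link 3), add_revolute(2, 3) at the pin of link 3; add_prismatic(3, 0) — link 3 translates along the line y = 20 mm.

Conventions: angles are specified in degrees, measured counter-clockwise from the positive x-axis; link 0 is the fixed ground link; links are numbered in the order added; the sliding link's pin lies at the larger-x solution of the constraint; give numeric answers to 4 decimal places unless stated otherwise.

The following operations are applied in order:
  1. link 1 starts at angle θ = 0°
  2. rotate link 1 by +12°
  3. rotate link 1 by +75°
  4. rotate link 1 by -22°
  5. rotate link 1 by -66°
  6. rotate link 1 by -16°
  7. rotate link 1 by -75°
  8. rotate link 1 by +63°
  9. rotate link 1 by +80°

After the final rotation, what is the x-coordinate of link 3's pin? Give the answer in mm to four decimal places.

geometry: r = 49 mm, L = 98 mm, e = 20 mm; θ starts at 0°
rotate link 1 by +12°: θ ← 0° +12° = 12°
rotate link 1 by +75°: θ ← 12° +75° = 87°
rotate link 1 by -22°: θ ← 87° -22° = 65°
rotate link 1 by -66°: θ ← 65° -66° = -1°
rotate link 1 by -16°: θ ← -1° -16° = -17°
rotate link 1 by -75°: θ ← -17° -75° = -92°
rotate link 1 by +63°: θ ← -92° +63° = -29°
rotate link 1 by +80°: θ ← -29° +80° = 51°
crank pin P = (r cos θ, r sin θ) = (30.836699, 38.080152)
h = r sin θ − e = 38.080152 − 20 = 18.080152
x = r cos θ + √(L² − h²) = 30.836699 + 96.317746 = 127.154445

127.1544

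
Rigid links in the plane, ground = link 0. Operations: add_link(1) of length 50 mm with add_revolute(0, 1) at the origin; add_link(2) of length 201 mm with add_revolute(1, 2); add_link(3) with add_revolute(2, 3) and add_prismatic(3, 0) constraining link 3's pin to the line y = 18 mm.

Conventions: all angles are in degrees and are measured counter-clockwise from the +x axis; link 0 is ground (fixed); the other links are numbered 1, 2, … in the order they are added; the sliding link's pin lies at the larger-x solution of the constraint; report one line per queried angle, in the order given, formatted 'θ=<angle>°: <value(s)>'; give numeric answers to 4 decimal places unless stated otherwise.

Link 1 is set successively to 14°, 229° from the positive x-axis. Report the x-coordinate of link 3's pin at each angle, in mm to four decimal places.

geometry: r = 50 mm, L = 201 mm, e = 18 mm
θ=14°: crank pin P = (r cos θ, r sin θ) = (48.514786, 12.096095)
θ=14°: h = r sin θ − e = 12.096095 − 18 = -5.903905
θ=14°: x = r cos θ + √(L² − h²) = 48.514786 + 200.913275 = 249.428061
θ=229°: crank pin P = (r cos θ, r sin θ) = (-32.802951, -37.735479)
θ=229°: h = r sin θ − e = -37.735479 − 18 = -55.735479
θ=229°: x = r cos θ + √(L² − h²) = -32.802951 + 193.117986 = 160.315034

θ=14°: 249.4281
θ=229°: 160.3150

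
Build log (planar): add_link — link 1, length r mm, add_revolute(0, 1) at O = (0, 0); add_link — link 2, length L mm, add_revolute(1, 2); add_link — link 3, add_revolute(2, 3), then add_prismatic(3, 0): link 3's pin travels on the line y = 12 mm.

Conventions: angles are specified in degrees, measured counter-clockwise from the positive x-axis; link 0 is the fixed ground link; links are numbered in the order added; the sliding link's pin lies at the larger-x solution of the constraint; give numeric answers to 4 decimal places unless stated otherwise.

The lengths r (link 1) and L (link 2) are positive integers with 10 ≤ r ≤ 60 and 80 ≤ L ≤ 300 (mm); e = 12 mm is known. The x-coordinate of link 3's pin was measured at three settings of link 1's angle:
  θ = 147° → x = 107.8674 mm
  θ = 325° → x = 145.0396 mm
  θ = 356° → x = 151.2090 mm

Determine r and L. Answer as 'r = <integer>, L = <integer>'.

constraint per measurement: (x − r cos θ)² + (r sin θ − e)² = L²
subtracting the θ₁ and θ₂ equations cancels the r² and L² terms:
r = (x₁² − x₂²) / (2[(x₁cos θ₁ + e sin θ₁) − (x₂cos θ₂ + e sin θ₂)]) = 24.0000 → r = 24
L² = (x₁ − r cos θ₁)² + (r sin θ₁ − e)² = 16383.9942 → L = 128.0000 → L = 128
check at θ₃=356°: x = 151.2090 (printed 151.2090) ✓

r = 24, L = 128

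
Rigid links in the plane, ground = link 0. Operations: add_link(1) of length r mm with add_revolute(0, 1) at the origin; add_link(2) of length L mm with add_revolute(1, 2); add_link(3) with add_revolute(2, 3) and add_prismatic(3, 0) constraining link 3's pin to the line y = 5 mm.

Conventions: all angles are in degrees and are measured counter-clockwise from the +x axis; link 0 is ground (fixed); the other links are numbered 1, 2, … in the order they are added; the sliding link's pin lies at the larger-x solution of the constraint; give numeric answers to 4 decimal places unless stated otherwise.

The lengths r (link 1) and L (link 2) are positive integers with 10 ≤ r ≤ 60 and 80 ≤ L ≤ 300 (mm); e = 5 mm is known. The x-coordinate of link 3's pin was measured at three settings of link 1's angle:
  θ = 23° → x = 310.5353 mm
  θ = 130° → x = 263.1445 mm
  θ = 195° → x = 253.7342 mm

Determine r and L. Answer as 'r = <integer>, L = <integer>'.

constraint per measurement: (x − r cos θ)² + (r sin θ − e)² = L²
subtracting the θ₁ and θ₂ equations cancels the r² and L² terms:
r = (x₁² − x₂²) / (2[(x₁cos θ₁ + e sin θ₁) − (x₂cos θ₂ + e sin θ₂)]) = 30.0000 → r = 30
L² = (x₁ − r cos θ₁)² + (r sin θ₁ − e)² = 80088.9982 → L = 283.0000 → L = 283
check at θ₃=195°: x = 253.7342 (printed 253.7342) ✓

r = 30, L = 283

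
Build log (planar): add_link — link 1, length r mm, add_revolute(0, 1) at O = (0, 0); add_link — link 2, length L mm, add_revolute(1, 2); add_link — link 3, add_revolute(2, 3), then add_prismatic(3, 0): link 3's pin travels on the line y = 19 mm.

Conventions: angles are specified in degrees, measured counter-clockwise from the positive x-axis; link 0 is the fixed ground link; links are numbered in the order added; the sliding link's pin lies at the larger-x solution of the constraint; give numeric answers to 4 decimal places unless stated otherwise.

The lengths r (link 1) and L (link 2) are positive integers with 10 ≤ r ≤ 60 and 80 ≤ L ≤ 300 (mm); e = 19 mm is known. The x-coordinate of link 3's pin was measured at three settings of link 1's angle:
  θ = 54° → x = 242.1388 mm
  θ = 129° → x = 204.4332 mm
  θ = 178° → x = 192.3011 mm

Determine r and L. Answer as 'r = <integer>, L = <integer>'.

constraint per measurement: (x − r cos θ)² + (r sin θ − e)² = L²
subtracting the θ₁ and θ₂ equations cancels the r² and L² terms:
r = (x₁² − x₂²) / (2[(x₁cos θ₁ + e sin θ₁) − (x₂cos θ₂ + e sin θ₂)]) = 31.0000 → r = 31
L² = (x₁ − r cos θ₁)² + (r sin θ₁ − e)² = 50175.9883 → L = 224.0000 → L = 224
check at θ₃=178°: x = 192.3011 (printed 192.3011) ✓

r = 31, L = 224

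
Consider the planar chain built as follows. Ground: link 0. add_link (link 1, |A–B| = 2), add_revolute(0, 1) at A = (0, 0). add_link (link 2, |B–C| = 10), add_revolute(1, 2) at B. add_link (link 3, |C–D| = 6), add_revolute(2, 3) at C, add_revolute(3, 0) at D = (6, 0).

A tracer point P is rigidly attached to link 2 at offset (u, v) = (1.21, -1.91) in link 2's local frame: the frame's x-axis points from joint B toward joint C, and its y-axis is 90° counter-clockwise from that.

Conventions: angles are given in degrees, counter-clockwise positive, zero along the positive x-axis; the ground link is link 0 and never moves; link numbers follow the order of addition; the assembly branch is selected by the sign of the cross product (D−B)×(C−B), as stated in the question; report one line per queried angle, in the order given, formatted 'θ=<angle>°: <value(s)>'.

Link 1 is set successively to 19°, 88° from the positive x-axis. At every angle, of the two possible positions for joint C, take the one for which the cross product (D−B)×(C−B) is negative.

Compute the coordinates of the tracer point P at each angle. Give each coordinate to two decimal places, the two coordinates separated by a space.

A=(0,0), D=(6.00,0)
θ=19°: B = A + 2.00·(cos19°, sin19°) = (1.8910, 0.6511)
θ=19°: |BD| = 4.1602
θ=19°: circle(B,10.00) ∩ circle(D,6.00): a=9.7720, h=2.1233
θ=19°:   candidates: C₊=(11.8749,1.2188) cross=8.833; C₋=(11.2103,-2.9754) cross=-8.833
θ=19°:   branch - wants cross < 0 → take C=(11.2103,-2.9754) (cross=-8.833)
θ=19°: ex = (C−B)/|BC| = (0.9319,-0.3627); ey = (0.3627,0.9319)
θ=19°: P = B + 1.21·ex + -1.91·ey = (2.3260,-1.5676)
θ=88°: B = A + 2.00·(cos88°, sin88°) = (0.0698, 1.9988)
θ=88°: |BD| = 6.2580
θ=88°: circle(B,10.00) ∩ circle(D,6.00): a=8.2425, h=5.6623
θ=88°:   candidates: C₊=(9.6891,4.7319) cross=35.435; C₋=(6.0720,-5.9996) cross=-35.435
θ=88°:   branch - wants cross < 0 → take C=(6.0720,-5.9996) (cross=-35.435)
θ=88°: ex = (C−B)/|BC| = (0.6002,-0.7998); ey = (0.7998,0.6002)
θ=88°: P = B + 1.21·ex + -1.91·ey = (-0.7316,-0.1154)

θ=19°: 2.33 -1.57
θ=88°: -0.73 -0.12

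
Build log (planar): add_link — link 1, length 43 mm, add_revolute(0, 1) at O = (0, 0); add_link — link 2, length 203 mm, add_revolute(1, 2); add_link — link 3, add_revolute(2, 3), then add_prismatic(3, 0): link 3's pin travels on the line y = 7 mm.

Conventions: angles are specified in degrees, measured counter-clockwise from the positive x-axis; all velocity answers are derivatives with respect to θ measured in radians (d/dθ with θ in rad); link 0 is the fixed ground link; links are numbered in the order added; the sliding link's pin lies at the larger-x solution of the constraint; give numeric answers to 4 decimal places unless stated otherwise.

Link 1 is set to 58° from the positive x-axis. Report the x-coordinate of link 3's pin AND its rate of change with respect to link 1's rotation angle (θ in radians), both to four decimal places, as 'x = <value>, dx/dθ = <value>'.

geometry: r = 43 mm, L = 203 mm, e = 7 mm
crank pin P = (r cos θ, r sin θ) = (22.786528, 36.466068)
h = r sin θ − e = 36.466068 − 7 = 29.466068
x = r cos θ + √(L² − h²) = 22.786528 + 200.850071 = 223.636599
dx/dθ = −r sin θ − h·r cos θ/√(L² − h²) (θ in radians; h = 29.466068) = -39.809006

x = 223.6366, dx/dθ = -39.8090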